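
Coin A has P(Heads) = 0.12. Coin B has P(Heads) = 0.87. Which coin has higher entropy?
B

For binary distributions, entropy is maximized at p=0.5 and decreases as p moves toward 0 or 1.

H(A) = H(0.12) = 0.5294 bits
H(B) = H(0.87) = 0.5574 bits

Distribution B (p=0.87) is closer to uniform (p=0.5), so it has higher entropy.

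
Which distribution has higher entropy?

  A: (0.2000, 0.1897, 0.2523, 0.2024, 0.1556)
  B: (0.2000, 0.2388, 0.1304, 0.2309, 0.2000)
A

Both distributions are close to uniform, making this a harder comparison.

H(A) = 2.3047 bits
H(B) = 2.2936 bits

The distribution closer to uniform has higher entropy.
Answer: A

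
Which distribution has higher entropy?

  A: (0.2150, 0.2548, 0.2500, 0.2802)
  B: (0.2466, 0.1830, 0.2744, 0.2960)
A

Both distributions are close to uniform, making this a harder comparison.

H(A) = 1.9937 bits
H(B) = 1.9782 bits

The distribution closer to uniform has higher entropy.
Answer: A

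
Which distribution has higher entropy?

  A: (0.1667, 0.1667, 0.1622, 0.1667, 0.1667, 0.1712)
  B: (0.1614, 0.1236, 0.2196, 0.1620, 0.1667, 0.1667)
A

Both distributions are close to uniform, making this a harder comparison.

H(A) = 2.5848 bits
H(B) = 2.5649 bits

The distribution closer to uniform has higher entropy.
Answer: A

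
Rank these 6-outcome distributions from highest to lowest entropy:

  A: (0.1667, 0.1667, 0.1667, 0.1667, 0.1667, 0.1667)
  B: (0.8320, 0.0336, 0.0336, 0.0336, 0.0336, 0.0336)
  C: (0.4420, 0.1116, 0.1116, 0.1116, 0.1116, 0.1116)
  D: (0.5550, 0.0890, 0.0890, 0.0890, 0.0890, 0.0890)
A > C > D > B

Key insight: Entropy is maximized by uniform distributions and minimized by concentrated distributions.

Entropies:
  H(A) = 2.5850 bits
  H(B) = 1.0432 bits
  H(C) = 2.2859 bits
  H(D) = 2.0245 bits

Ranking: A > C > D > B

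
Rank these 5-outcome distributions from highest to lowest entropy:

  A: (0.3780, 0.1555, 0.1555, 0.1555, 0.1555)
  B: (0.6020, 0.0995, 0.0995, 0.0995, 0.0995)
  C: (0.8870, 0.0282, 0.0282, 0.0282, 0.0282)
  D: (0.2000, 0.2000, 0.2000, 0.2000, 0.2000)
D > A > B > C

Key insight: Entropy is maximized by uniform distributions and minimized by concentrated distributions.

Entropies:
  H(A) = 2.2006 bits
  H(B) = 1.7658 bits
  H(C) = 0.7349 bits
  H(D) = 2.3219 bits

Ranking: D > A > B > C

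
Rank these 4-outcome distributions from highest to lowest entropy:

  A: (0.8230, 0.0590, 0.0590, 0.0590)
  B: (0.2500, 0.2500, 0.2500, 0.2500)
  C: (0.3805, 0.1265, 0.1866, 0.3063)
B > C > A

Key insight: Entropy is maximized by uniform distributions and minimized by concentrated distributions.

- Uniform distributions have maximum entropy log₂(4) = 2.0000 bits
- The more "peaked" or concentrated a distribution, the lower its entropy

Entropies:
  H(A) = 0.9540 bits
  H(B) = 2.0000 bits
  H(C) = 1.8825 bits

Ranking: B > C > A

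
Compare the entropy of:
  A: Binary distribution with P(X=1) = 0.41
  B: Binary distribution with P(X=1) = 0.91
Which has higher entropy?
A

For binary distributions, entropy is maximized at p=0.5 and decreases as p moves toward 0 or 1.

H(A) = H(0.41) = 0.9765 bits
H(B) = H(0.91) = 0.4365 bits

Distribution A (p=0.41) is closer to uniform (p=0.5), so it has higher entropy.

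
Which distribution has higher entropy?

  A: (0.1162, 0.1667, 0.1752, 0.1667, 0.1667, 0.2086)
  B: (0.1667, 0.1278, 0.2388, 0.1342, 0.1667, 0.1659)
A

Both distributions are close to uniform, making this a harder comparison.

H(A) = 2.5653 bits
H(B) = 2.5532 bits

The distribution closer to uniform has higher entropy.
Answer: A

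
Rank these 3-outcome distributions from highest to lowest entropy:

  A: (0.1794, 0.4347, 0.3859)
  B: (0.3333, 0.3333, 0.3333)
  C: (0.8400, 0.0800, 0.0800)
B > A > C

Key insight: Entropy is maximized by uniform distributions and minimized by concentrated distributions.

- Uniform distributions have maximum entropy log₂(3) = 1.5850 bits
- The more "peaked" or concentrated a distribution, the lower its entropy

Entropies:
  H(A) = 1.4973 bits
  H(B) = 1.5850 bits
  H(C) = 0.7943 bits

Ranking: B > A > C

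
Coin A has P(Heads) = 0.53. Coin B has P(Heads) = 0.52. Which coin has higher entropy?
B

For binary distributions, entropy is maximized at p=0.5 and decreases as p moves toward 0 or 1.

H(A) = H(0.53) = 0.9974 bits
H(B) = H(0.52) = 0.9988 bits

Distribution B (p=0.52) is closer to uniform (p=0.5), so it has higher entropy.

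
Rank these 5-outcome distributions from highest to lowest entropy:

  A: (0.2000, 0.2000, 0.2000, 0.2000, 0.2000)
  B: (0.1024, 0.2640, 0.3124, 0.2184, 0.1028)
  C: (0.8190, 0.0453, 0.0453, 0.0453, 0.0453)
A > B > C

Key insight: Entropy is maximized by uniform distributions and minimized by concentrated distributions.

- Uniform distributions have maximum entropy log₂(5) = 2.3219 bits
- The more "peaked" or concentrated a distribution, the lower its entropy

Entropies:
  H(A) = 2.3219 bits
  H(B) = 2.1851 bits
  H(C) = 1.0443 bits

Ranking: A > B > C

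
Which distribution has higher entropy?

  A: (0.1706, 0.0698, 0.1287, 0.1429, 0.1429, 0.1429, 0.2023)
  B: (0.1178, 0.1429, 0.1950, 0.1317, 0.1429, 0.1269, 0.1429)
B

Both distributions are close to uniform, making this a harder comparison.

H(A) = 2.7536 bits
H(B) = 2.7897 bits

The distribution closer to uniform has higher entropy.
Answer: B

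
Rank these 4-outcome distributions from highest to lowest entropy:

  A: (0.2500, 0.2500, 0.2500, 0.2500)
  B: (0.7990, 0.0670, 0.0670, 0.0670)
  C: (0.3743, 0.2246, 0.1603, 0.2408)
A > C > B

Key insight: Entropy is maximized by uniform distributions and minimized by concentrated distributions.

- Uniform distributions have maximum entropy log₂(4) = 2.0000 bits
- The more "peaked" or concentrated a distribution, the lower its entropy

Entropies:
  H(A) = 2.0000 bits
  H(B) = 1.0425 bits
  H(C) = 1.9326 bits

Ranking: A > C > B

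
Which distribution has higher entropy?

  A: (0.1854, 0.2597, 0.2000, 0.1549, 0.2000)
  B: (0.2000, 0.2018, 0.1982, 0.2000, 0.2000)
B

Both distributions are close to uniform, making this a harder comparison.

H(A) = 2.3015 bits
H(B) = 2.3219 bits

The distribution closer to uniform has higher entropy.
Answer: B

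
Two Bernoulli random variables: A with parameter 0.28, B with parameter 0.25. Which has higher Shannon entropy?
A

For binary distributions, entropy is maximized at p=0.5 and decreases as p moves toward 0 or 1.

H(A) = H(0.28) = 0.8555 bits
H(B) = H(0.25) = 0.8113 bits

Distribution A (p=0.28) is closer to uniform (p=0.5), so it has higher entropy.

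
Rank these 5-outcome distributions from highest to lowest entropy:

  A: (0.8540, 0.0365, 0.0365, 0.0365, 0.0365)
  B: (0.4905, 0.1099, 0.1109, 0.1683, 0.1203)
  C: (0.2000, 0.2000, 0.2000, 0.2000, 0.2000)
C > B > A

Key insight: Entropy is maximized by uniform distributions and minimized by concentrated distributions.

- Uniform distributions have maximum entropy log₂(5) = 2.3219 bits
- The more "peaked" or concentrated a distribution, the lower its entropy

Entropies:
  H(A) = 0.8917 bits
  H(B) = 2.0064 bits
  H(C) = 2.3219 bits

Ranking: C > B > A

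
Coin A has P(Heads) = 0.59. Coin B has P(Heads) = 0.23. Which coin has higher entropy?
A

For binary distributions, entropy is maximized at p=0.5 and decreases as p moves toward 0 or 1.

H(A) = H(0.59) = 0.9765 bits
H(B) = H(0.23) = 0.7780 bits

Distribution A (p=0.59) is closer to uniform (p=0.5), so it has higher entropy.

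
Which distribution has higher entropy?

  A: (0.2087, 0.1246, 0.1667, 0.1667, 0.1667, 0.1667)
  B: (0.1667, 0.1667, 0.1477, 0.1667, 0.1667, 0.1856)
B

Both distributions are close to uniform, making this a harder comparison.

H(A) = 2.5695 bits
H(B) = 2.5818 bits

The distribution closer to uniform has higher entropy.
Answer: B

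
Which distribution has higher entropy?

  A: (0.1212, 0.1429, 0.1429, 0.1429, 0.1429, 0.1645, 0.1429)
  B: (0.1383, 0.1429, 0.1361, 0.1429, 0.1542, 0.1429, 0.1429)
B

Both distributions are close to uniform, making this a harder comparison.

H(A) = 2.8026 bits
H(B) = 2.8064 bits

The distribution closer to uniform has higher entropy.
Answer: B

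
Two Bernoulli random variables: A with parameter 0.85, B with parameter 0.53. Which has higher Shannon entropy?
B

For binary distributions, entropy is maximized at p=0.5 and decreases as p moves toward 0 or 1.

H(A) = H(0.85) = 0.6098 bits
H(B) = H(0.53) = 0.9974 bits

Distribution B (p=0.53) is closer to uniform (p=0.5), so it has higher entropy.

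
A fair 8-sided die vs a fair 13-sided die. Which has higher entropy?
13-sided die

Both are uniform distributions; for uniform over n outcomes, H = log₂(n). H(8-sided) = log₂(8) = 3.000 bits and H(13-sided) = log₂(13) = 3.700 bits. More outcomes in a uniform distribution means higher entropy.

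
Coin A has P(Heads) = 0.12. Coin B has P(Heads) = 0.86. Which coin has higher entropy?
B

For binary distributions, entropy is maximized at p=0.5 and decreases as p moves toward 0 or 1.

H(A) = H(0.12) = 0.5294 bits
H(B) = H(0.86) = 0.5842 bits

Distribution B (p=0.86) is closer to uniform (p=0.5), so it has higher entropy.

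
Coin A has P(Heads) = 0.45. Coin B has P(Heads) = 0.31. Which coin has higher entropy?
A

For binary distributions, entropy is maximized at p=0.5 and decreases as p moves toward 0 or 1.

H(A) = H(0.45) = 0.9928 bits
H(B) = H(0.31) = 0.8932 bits

Distribution A (p=0.45) is closer to uniform (p=0.5), so it has higher entropy.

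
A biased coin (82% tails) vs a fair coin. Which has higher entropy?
Fair coin

The fair coin is uniform (p=0.5), maximizing binary entropy at 1 bit. The biased coin has H(0.82) ≈ 0.680 bits — its outcome is more predictable, so its entropy is lower.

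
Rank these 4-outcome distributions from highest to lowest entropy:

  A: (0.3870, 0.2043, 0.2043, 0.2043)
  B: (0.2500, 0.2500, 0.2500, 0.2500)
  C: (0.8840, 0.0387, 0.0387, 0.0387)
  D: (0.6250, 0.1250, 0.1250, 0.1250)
B > A > D > C

Key insight: Entropy is maximized by uniform distributions and minimized by concentrated distributions.

Entropies:
  H(A) = 1.9344 bits
  H(B) = 2.0000 bits
  H(C) = 0.7016 bits
  H(D) = 1.5488 bits

Ranking: B > A > D > C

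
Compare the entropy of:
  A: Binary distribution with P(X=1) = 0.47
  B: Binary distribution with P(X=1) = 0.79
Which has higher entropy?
A

For binary distributions, entropy is maximized at p=0.5 and decreases as p moves toward 0 or 1.

H(A) = H(0.47) = 0.9974 bits
H(B) = H(0.79) = 0.7415 bits

Distribution A (p=0.47) is closer to uniform (p=0.5), so it has higher entropy.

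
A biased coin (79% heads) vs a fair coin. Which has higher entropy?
Fair coin

The fair coin is uniform (p=0.5), maximizing binary entropy at 1 bit. The biased coin has H(0.79) ≈ 0.741 bits — its outcome is more predictable, so its entropy is lower.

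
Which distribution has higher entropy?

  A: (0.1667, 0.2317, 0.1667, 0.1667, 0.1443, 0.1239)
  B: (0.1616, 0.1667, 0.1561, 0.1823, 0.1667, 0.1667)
B

Both distributions are close to uniform, making this a harder comparison.

H(A) = 2.5577 bits
H(B) = 2.5833 bits

The distribution closer to uniform has higher entropy.
Answer: B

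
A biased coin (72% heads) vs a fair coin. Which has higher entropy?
Fair coin

The fair coin is uniform (p=0.5), maximizing binary entropy at 1 bit. The biased coin has H(0.72) ≈ 0.855 bits — its outcome is more predictable, so its entropy is lower.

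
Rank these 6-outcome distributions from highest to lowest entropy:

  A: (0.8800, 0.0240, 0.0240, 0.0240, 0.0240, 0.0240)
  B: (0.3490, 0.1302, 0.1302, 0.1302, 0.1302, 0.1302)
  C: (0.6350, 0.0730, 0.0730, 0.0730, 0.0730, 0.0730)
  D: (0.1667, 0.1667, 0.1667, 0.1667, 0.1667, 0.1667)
D > B > C > A

Key insight: Entropy is maximized by uniform distributions and minimized by concentrated distributions.

Entropies:
  H(A) = 0.8080 bits
  H(B) = 2.4447 bits
  H(C) = 1.7943 bits
  H(D) = 2.5850 bits

Ranking: D > B > C > A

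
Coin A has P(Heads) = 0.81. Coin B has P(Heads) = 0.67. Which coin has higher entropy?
B

For binary distributions, entropy is maximized at p=0.5 and decreases as p moves toward 0 or 1.

H(A) = H(0.81) = 0.7015 bits
H(B) = H(0.67) = 0.9149 bits

Distribution B (p=0.67) is closer to uniform (p=0.5), so it has higher entropy.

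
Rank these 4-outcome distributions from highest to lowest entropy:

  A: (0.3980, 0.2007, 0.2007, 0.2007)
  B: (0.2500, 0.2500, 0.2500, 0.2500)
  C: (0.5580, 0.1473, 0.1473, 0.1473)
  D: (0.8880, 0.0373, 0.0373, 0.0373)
B > A > C > D

Key insight: Entropy is maximized by uniform distributions and minimized by concentrated distributions.

Entropies:
  H(A) = 1.9239 bits
  H(B) = 2.0000 bits
  H(C) = 1.6908 bits
  H(D) = 0.6834 bits

Ranking: B > A > C > D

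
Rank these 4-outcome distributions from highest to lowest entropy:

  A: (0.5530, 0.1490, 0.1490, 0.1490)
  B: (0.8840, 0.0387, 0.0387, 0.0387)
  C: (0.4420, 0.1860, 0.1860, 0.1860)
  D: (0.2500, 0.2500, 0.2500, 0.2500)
D > C > A > B

Key insight: Entropy is maximized by uniform distributions and minimized by concentrated distributions.

Entropies:
  H(A) = 1.7004 bits
  H(B) = 0.7016 bits
  H(C) = 1.8747 bits
  H(D) = 2.0000 bits

Ranking: D > C > A > B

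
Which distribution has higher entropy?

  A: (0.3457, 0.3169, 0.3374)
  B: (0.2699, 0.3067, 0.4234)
A

Both distributions are close to uniform, making this a harder comparison.

H(A) = 1.5840 bits
H(B) = 1.5579 bits

The distribution closer to uniform has higher entropy.
Answer: A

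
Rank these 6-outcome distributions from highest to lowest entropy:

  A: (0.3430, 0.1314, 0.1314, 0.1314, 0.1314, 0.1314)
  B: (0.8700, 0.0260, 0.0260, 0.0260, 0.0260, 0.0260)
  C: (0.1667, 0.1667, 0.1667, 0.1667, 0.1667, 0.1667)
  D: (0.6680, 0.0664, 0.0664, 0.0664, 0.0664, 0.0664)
C > A > D > B

Key insight: Entropy is maximized by uniform distributions and minimized by concentrated distributions.

Entropies:
  H(A) = 2.4532 bits
  H(B) = 0.8593 bits
  H(C) = 2.5850 bits
  H(D) = 1.6878 bits

Ranking: C > A > D > B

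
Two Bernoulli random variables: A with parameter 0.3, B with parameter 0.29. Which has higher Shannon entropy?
A

For binary distributions, entropy is maximized at p=0.5 and decreases as p moves toward 0 or 1.

H(A) = H(0.3) = 0.8813 bits
H(B) = H(0.29) = 0.8687 bits

Distribution A (p=0.3) is closer to uniform (p=0.5), so it has higher entropy.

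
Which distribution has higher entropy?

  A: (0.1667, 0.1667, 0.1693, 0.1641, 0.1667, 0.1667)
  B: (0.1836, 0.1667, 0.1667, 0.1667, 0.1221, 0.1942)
A

Both distributions are close to uniform, making this a harder comparison.

H(A) = 2.5849 bits
H(B) = 2.5712 bits

The distribution closer to uniform has higher entropy.
Answer: A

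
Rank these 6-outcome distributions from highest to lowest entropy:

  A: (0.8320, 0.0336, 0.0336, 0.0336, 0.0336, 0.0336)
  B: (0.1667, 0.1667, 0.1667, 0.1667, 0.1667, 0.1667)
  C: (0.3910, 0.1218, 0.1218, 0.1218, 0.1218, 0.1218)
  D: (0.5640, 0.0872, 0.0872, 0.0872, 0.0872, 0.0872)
B > C > D > A

Key insight: Entropy is maximized by uniform distributions and minimized by concentrated distributions.

Entropies:
  H(A) = 1.0432 bits
  H(B) = 2.5850 bits
  H(C) = 2.3795 bits
  H(D) = 2.0005 bits

Ranking: B > C > D > A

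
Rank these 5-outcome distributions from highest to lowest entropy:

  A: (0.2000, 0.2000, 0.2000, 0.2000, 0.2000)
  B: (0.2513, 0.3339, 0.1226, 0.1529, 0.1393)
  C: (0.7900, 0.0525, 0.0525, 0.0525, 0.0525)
A > B > C

Key insight: Entropy is maximized by uniform distributions and minimized by concentrated distributions.

- Uniform distributions have maximum entropy log₂(5) = 2.3219 bits
- The more "peaked" or concentrated a distribution, the lower its entropy

Entropies:
  H(A) = 2.3219 bits
  H(B) = 2.2108 bits
  H(C) = 1.1615 bits

Ranking: A > B > C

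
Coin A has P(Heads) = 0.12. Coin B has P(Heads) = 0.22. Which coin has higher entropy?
B

For binary distributions, entropy is maximized at p=0.5 and decreases as p moves toward 0 or 1.

H(A) = H(0.12) = 0.5294 bits
H(B) = H(0.22) = 0.7602 bits

Distribution B (p=0.22) is closer to uniform (p=0.5), so it has higher entropy.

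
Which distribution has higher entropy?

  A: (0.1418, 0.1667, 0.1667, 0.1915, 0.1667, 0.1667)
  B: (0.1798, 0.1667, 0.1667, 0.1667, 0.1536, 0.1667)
B

Both distributions are close to uniform, making this a harder comparison.

H(A) = 2.5796 bits
H(B) = 2.5835 bits

The distribution closer to uniform has higher entropy.
Answer: B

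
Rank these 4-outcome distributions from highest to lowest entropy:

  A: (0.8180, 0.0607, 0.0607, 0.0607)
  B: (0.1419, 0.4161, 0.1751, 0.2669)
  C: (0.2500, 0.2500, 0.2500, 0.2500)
C > B > A

Key insight: Entropy is maximized by uniform distributions and minimized by concentrated distributions.

- Uniform distributions have maximum entropy log₂(4) = 2.0000 bits
- The more "peaked" or concentrated a distribution, the lower its entropy

Entropies:
  H(A) = 0.9729 bits
  H(B) = 1.8749 bits
  H(C) = 2.0000 bits

Ranking: C > B > A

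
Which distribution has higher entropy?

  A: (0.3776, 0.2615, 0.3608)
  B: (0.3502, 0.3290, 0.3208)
B

Both distributions are close to uniform, making this a harder comparison.

H(A) = 1.5672 bits
H(B) = 1.5840 bits

The distribution closer to uniform has higher entropy.
Answer: B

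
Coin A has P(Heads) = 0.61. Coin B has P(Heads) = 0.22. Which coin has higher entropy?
A

For binary distributions, entropy is maximized at p=0.5 and decreases as p moves toward 0 or 1.

H(A) = H(0.61) = 0.9648 bits
H(B) = H(0.22) = 0.7602 bits

Distribution A (p=0.61) is closer to uniform (p=0.5), so it has higher entropy.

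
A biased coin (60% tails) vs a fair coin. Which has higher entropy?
Fair coin

The fair coin is uniform (p=0.5), maximizing binary entropy at 1 bit. The biased coin has H(0.60) ≈ 0.971 bits — its outcome is more predictable, so its entropy is lower.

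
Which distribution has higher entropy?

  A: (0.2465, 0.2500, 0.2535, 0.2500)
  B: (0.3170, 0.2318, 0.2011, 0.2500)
A

Both distributions are close to uniform, making this a harder comparison.

H(A) = 1.9999 bits
H(B) = 1.9797 bits

The distribution closer to uniform has higher entropy.
Answer: A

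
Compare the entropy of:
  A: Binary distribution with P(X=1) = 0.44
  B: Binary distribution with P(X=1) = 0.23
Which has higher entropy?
A

For binary distributions, entropy is maximized at p=0.5 and decreases as p moves toward 0 or 1.

H(A) = H(0.44) = 0.9896 bits
H(B) = H(0.23) = 0.7780 bits

Distribution A (p=0.44) is closer to uniform (p=0.5), so it has higher entropy.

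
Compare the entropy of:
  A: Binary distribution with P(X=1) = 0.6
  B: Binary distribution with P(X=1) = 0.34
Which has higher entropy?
A

For binary distributions, entropy is maximized at p=0.5 and decreases as p moves toward 0 or 1.

H(A) = H(0.6) = 0.9710 bits
H(B) = H(0.34) = 0.9248 bits

Distribution A (p=0.6) is closer to uniform (p=0.5), so it has higher entropy.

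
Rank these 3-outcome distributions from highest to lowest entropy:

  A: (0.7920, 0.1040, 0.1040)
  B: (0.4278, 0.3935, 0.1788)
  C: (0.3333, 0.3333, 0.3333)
C > B > A

Key insight: Entropy is maximized by uniform distributions and minimized by concentrated distributions.

- Uniform distributions have maximum entropy log₂(3) = 1.5850 bits
- The more "peaked" or concentrated a distribution, the lower its entropy

Entropies:
  H(A) = 0.9456 bits
  H(B) = 1.4976 bits
  H(C) = 1.5850 bits

Ranking: C > B > A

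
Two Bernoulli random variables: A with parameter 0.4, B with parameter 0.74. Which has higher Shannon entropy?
A

For binary distributions, entropy is maximized at p=0.5 and decreases as p moves toward 0 or 1.

H(A) = H(0.4) = 0.9710 bits
H(B) = H(0.74) = 0.8267 bits

Distribution A (p=0.4) is closer to uniform (p=0.5), so it has higher entropy.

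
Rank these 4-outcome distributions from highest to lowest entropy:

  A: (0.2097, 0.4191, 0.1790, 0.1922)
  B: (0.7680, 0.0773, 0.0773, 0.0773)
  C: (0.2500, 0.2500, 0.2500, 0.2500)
C > A > B

Key insight: Entropy is maximized by uniform distributions and minimized by concentrated distributions.

- Uniform distributions have maximum entropy log₂(4) = 2.0000 bits
- The more "peaked" or concentrated a distribution, the lower its entropy

Entropies:
  H(A) = 1.9000 bits
  H(B) = 1.1492 bits
  H(C) = 2.0000 bits

Ranking: C > A > B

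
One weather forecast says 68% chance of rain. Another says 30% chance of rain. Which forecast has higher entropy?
68% forecast

Treat each forecast as a Bernoulli distribution. Binary entropy is maximized at p=0.5 and falls off symmetrically toward 0 or 1. The 68% forecast is closer to 50%, so it is more uncertain. H(68%) ≈ 0.904 bits, H(30%) ≈ 0.881 bits.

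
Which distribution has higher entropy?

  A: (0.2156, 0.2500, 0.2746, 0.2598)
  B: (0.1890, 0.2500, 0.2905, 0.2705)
A

Both distributions are close to uniform, making this a harder comparison.

H(A) = 1.9944 bits
H(B) = 1.9826 bits

The distribution closer to uniform has higher entropy.
Answer: A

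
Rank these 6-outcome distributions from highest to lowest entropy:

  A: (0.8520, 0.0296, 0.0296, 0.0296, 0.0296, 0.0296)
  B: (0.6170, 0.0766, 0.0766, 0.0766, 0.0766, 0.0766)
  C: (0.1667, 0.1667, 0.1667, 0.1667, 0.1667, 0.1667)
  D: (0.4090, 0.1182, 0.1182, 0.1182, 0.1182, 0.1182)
C > D > B > A

Key insight: Entropy is maximized by uniform distributions and minimized by concentrated distributions.

Entropies:
  H(A) = 0.9485 bits
  H(B) = 1.8494 bits
  H(C) = 2.5850 bits
  H(D) = 2.3482 bits

Ranking: C > D > B > A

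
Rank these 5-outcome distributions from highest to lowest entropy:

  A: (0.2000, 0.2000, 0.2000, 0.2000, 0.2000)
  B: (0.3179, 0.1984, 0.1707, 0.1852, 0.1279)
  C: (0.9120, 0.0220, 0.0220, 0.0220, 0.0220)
A > B > C

Key insight: Entropy is maximized by uniform distributions and minimized by concentrated distributions.

- Uniform distributions have maximum entropy log₂(5) = 2.3219 bits
- The more "peaked" or concentrated a distribution, the lower its entropy

Entropies:
  H(A) = 2.3219 bits
  H(B) = 2.2539 bits
  H(C) = 0.6058 bits

Ranking: A > B > C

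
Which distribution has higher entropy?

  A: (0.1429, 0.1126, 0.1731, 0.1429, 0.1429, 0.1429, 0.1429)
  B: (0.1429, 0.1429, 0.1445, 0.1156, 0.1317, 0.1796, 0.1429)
A

Both distributions are close to uniform, making this a harder comparison.

H(A) = 2.7980 bits
H(B) = 2.7964 bits

The distribution closer to uniform has higher entropy.
Answer: A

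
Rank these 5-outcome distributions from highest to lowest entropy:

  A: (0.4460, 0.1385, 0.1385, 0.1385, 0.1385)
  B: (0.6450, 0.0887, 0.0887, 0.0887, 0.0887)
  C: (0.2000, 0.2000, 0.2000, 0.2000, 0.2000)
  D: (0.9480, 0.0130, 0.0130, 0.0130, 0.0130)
C > A > B > D

Key insight: Entropy is maximized by uniform distributions and minimized by concentrated distributions.

Entropies:
  H(A) = 2.0996 bits
  H(B) = 1.6485 bits
  H(C) = 2.3219 bits
  H(D) = 0.3988 bits

Ranking: C > A > B > D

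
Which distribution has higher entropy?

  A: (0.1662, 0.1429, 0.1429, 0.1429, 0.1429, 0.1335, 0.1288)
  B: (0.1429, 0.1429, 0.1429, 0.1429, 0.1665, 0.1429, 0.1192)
A

Both distributions are close to uniform, making this a harder comparison.

H(A) = 2.8033 bits
H(B) = 2.8017 bits

The distribution closer to uniform has higher entropy.
Answer: A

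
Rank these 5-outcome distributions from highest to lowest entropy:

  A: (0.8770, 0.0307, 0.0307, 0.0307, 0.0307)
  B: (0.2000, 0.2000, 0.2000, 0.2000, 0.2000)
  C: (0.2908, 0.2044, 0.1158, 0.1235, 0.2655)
B > C > A

Key insight: Entropy is maximized by uniform distributions and minimized by concentrated distributions.

- Uniform distributions have maximum entropy log₂(5) = 2.3219 bits
- The more "peaked" or concentrated a distribution, the lower its entropy

Entropies:
  H(A) = 0.7839 bits
  H(B) = 2.3219 bits
  H(C) = 2.2271 bits

Ranking: B > C > A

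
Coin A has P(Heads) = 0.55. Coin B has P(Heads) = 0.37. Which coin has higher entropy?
A

For binary distributions, entropy is maximized at p=0.5 and decreases as p moves toward 0 or 1.

H(A) = H(0.55) = 0.9928 bits
H(B) = H(0.37) = 0.9507 bits

Distribution A (p=0.55) is closer to uniform (p=0.5), so it has higher entropy.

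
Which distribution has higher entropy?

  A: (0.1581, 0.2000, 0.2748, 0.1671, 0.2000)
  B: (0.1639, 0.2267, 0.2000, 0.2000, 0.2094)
B

Both distributions are close to uniform, making this a harder comparison.

H(A) = 2.2929 bits
H(B) = 2.3141 bits

The distribution closer to uniform has higher entropy.
Answer: B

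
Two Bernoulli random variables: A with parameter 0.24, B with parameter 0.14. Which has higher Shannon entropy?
A

For binary distributions, entropy is maximized at p=0.5 and decreases as p moves toward 0 or 1.

H(A) = H(0.24) = 0.7950 bits
H(B) = H(0.14) = 0.5842 bits

Distribution A (p=0.24) is closer to uniform (p=0.5), so it has higher entropy.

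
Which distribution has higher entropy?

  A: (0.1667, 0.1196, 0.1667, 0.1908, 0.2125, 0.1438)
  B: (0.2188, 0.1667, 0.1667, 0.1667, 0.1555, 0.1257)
B

Both distributions are close to uniform, making this a harder comparison.

H(A) = 2.5612 bits
H(B) = 2.5657 bits

The distribution closer to uniform has higher entropy.
Answer: B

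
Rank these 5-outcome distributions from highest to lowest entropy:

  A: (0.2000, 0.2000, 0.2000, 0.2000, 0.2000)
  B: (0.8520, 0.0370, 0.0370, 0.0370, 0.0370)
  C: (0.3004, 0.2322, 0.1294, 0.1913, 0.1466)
A > C > B

Key insight: Entropy is maximized by uniform distributions and minimized by concentrated distributions.

- Uniform distributions have maximum entropy log₂(5) = 2.3219 bits
- The more "peaked" or concentrated a distribution, the lower its entropy

Entropies:
  H(A) = 2.3219 bits
  H(B) = 0.9008 bits
  H(C) = 2.2547 bits

Ranking: A > C > B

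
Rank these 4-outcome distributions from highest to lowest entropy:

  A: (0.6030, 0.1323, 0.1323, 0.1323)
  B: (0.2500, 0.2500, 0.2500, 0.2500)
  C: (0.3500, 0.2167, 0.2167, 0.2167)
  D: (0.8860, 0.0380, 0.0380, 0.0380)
B > C > A > D

Key insight: Entropy is maximized by uniform distributions and minimized by concentrated distributions.

Entropies:
  H(A) = 1.5984 bits
  H(B) = 2.0000 bits
  H(C) = 1.9643 bits
  H(D) = 0.6926 bits

Ranking: B > C > A > D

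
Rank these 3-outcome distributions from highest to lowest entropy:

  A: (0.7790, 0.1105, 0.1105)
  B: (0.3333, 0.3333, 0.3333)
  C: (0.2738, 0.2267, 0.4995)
B > C > A

Key insight: Entropy is maximized by uniform distributions and minimized by concentrated distributions.

- Uniform distributions have maximum entropy log₂(3) = 1.5850 bits
- The more "peaked" or concentrated a distribution, the lower its entropy

Entropies:
  H(A) = 0.9830 bits
  H(B) = 1.5850 bits
  H(C) = 1.4973 bits

Ranking: B > C > A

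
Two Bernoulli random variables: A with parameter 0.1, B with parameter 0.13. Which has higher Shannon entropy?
B

For binary distributions, entropy is maximized at p=0.5 and decreases as p moves toward 0 or 1.

H(A) = H(0.1) = 0.4690 bits
H(B) = H(0.13) = 0.5574 bits

Distribution B (p=0.13) is closer to uniform (p=0.5), so it has higher entropy.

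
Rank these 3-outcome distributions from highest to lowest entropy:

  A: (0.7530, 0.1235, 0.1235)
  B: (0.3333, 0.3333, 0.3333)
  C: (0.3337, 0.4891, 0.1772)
B > C > A

Key insight: Entropy is maximized by uniform distributions and minimized by concentrated distributions.

- Uniform distributions have maximum entropy log₂(3) = 1.5850 bits
- The more "peaked" or concentrated a distribution, the lower its entropy

Entropies:
  H(A) = 1.0535 bits
  H(B) = 1.5850 bits
  H(C) = 1.4754 bits

Ranking: B > C > A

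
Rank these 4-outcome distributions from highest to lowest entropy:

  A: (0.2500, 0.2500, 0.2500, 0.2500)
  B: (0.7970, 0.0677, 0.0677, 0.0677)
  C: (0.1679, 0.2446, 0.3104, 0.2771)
A > C > B

Key insight: Entropy is maximized by uniform distributions and minimized by concentrated distributions.

- Uniform distributions have maximum entropy log₂(4) = 2.0000 bits
- The more "peaked" or concentrated a distribution, the lower its entropy

Entropies:
  H(A) = 2.0000 bits
  H(B) = 1.0496 bits
  H(C) = 1.9661 bits

Ranking: A > C > B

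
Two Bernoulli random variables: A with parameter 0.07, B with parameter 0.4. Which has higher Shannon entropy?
B

For binary distributions, entropy is maximized at p=0.5 and decreases as p moves toward 0 or 1.

H(A) = H(0.07) = 0.3659 bits
H(B) = H(0.4) = 0.9710 bits

Distribution B (p=0.4) is closer to uniform (p=0.5), so it has higher entropy.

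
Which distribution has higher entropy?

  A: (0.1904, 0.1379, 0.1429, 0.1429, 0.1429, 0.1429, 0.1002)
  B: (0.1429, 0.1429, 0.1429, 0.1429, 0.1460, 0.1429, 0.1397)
B

Both distributions are close to uniform, making this a harder comparison.

H(A) = 2.7866 bits
H(B) = 2.8073 bits

The distribution closer to uniform has higher entropy.
Answer: B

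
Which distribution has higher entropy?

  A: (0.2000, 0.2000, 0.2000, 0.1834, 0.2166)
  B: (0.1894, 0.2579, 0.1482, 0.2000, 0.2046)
A

Both distributions are close to uniform, making this a harder comparison.

H(A) = 2.3199 bits
H(B) = 2.2997 bits

The distribution closer to uniform has higher entropy.
Answer: A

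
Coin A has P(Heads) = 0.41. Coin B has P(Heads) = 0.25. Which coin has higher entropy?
A

For binary distributions, entropy is maximized at p=0.5 and decreases as p moves toward 0 or 1.

H(A) = H(0.41) = 0.9765 bits
H(B) = H(0.25) = 0.8113 bits

Distribution A (p=0.41) is closer to uniform (p=0.5), so it has higher entropy.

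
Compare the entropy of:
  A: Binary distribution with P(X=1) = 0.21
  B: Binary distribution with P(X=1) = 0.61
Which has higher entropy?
B

For binary distributions, entropy is maximized at p=0.5 and decreases as p moves toward 0 or 1.

H(A) = H(0.21) = 0.7415 bits
H(B) = H(0.61) = 0.9648 bits

Distribution B (p=0.61) is closer to uniform (p=0.5), so it has higher entropy.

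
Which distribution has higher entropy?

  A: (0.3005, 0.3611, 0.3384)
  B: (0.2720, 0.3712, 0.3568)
A

Both distributions are close to uniform, making this a harder comparison.

H(A) = 1.5809 bits
H(B) = 1.5721 bits

The distribution closer to uniform has higher entropy.
Answer: A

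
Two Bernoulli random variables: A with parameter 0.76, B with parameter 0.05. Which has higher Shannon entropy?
A

For binary distributions, entropy is maximized at p=0.5 and decreases as p moves toward 0 or 1.

H(A) = H(0.76) = 0.7950 bits
H(B) = H(0.05) = 0.2864 bits

Distribution A (p=0.76) is closer to uniform (p=0.5), so it has higher entropy.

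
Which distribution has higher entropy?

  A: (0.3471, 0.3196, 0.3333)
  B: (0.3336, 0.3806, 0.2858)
A

Both distributions are close to uniform, making this a harder comparison.

H(A) = 1.5841 bits
H(B) = 1.5752 bits

The distribution closer to uniform has higher entropy.
Answer: A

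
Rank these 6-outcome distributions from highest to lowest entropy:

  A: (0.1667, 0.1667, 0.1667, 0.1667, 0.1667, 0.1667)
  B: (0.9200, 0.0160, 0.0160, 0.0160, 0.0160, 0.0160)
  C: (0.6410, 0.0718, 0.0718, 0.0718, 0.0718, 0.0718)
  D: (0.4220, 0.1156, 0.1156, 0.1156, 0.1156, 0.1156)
A > D > C > B

Key insight: Entropy is maximized by uniform distributions and minimized by concentrated distributions.

Entropies:
  H(A) = 2.5850 bits
  H(B) = 0.5879 bits
  H(C) = 1.7754 bits
  H(D) = 2.3244 bits

Ranking: A > D > C > B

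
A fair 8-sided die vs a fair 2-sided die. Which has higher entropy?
8-sided die

Both are uniform distributions; for uniform over n outcomes, H = log₂(n). H(8-sided) = log₂(8) = 3.000 bits and H(2-sided) = log₂(2) = 1.000 bits. More outcomes in a uniform distribution means higher entropy.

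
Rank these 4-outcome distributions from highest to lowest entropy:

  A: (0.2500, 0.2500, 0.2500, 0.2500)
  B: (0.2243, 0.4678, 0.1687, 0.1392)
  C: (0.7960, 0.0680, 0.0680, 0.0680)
A > B > C

Key insight: Entropy is maximized by uniform distributions and minimized by concentrated distributions.

- Uniform distributions have maximum entropy log₂(4) = 2.0000 bits
- The more "peaked" or concentrated a distribution, the lower its entropy

Entropies:
  H(A) = 2.0000 bits
  H(B) = 1.8256 bits
  H(C) = 1.0532 bits

Ranking: A > B > C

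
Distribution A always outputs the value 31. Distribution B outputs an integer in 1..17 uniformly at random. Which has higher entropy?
B

A is deterministic, so H(A) = 0. B is uniform over 17 outcomes, so H(B) = log₂(17) = 4.087 bits. Any distribution with genuine randomness has higher entropy than a deterministic one.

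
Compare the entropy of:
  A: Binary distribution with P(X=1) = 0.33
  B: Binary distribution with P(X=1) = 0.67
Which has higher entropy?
Equal

For binary distributions, entropy is maximized at p=0.5 and decreases as p moves toward 0 or 1.

H(A) = H(0.33) = 0.9149 bits
H(B) = H(0.67) = 0.9149 bits

Both distributions are equally far from uniform (|0.33-0.5| = |0.67-0.5|), so they have the same entropy.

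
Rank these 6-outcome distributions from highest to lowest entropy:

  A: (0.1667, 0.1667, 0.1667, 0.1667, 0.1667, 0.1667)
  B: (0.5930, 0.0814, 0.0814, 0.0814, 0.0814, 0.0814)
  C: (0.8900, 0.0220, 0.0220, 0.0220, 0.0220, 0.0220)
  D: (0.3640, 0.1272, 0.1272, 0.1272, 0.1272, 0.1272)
A > D > B > C

Key insight: Entropy is maximized by uniform distributions and minimized by concentrated distributions.

Entropies:
  H(A) = 2.5850 bits
  H(B) = 1.9199 bits
  H(C) = 0.7553 bits
  H(D) = 2.4227 bits

Ranking: A > D > B > C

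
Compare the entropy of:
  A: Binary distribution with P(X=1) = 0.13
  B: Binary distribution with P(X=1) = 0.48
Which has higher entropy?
B

For binary distributions, entropy is maximized at p=0.5 and decreases as p moves toward 0 or 1.

H(A) = H(0.13) = 0.5574 bits
H(B) = H(0.48) = 0.9988 bits

Distribution B (p=0.48) is closer to uniform (p=0.5), so it has higher entropy.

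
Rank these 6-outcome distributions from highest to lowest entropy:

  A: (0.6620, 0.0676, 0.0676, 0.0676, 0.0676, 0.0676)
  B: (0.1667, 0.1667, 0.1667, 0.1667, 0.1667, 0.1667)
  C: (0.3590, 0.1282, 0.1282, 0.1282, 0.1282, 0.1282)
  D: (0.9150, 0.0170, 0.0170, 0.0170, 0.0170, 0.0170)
B > C > A > D

Key insight: Entropy is maximized by uniform distributions and minimized by concentrated distributions.

Entropies:
  H(A) = 1.7077 bits
  H(B) = 2.5850 bits
  H(C) = 2.4302 bits
  H(D) = 0.6169 bits

Ranking: B > C > A > D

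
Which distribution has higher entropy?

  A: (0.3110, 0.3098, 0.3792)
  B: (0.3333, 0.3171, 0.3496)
B

Both distributions are close to uniform, making this a harder comparison.

H(A) = 1.5783 bits
H(B) = 1.5838 bits

The distribution closer to uniform has higher entropy.
Answer: B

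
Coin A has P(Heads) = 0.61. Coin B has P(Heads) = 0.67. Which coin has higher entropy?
A

For binary distributions, entropy is maximized at p=0.5 and decreases as p moves toward 0 or 1.

H(A) = H(0.61) = 0.9648 bits
H(B) = H(0.67) = 0.9149 bits

Distribution A (p=0.61) is closer to uniform (p=0.5), so it has higher entropy.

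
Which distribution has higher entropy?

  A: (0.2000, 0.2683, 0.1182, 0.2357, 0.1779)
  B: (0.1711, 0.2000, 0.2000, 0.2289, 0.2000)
B

Both distributions are close to uniform, making this a harder comparison.

H(A) = 2.2723 bits
H(B) = 2.3159 bits

The distribution closer to uniform has higher entropy.
Answer: B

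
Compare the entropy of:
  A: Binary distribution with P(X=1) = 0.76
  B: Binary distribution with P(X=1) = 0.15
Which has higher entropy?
A

For binary distributions, entropy is maximized at p=0.5 and decreases as p moves toward 0 or 1.

H(A) = H(0.76) = 0.7950 bits
H(B) = H(0.15) = 0.6098 bits

Distribution A (p=0.76) is closer to uniform (p=0.5), so it has higher entropy.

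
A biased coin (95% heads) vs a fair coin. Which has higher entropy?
Fair coin

The fair coin is uniform (p=0.5), maximizing binary entropy at 1 bit. The biased coin has H(0.95) ≈ 0.286 bits — its outcome is more predictable, so its entropy is lower.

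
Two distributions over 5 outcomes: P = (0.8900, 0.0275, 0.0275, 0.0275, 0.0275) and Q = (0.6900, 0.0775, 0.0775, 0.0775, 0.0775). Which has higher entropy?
Q

P is highly concentrated on one outcome (89%), making it nearly deterministic. Q spreads its mass more evenly (max 69%). The more spread-out distribution has higher entropy: H(P) ≈ 0.720 bits, H(Q) ≈ 1.513 bits.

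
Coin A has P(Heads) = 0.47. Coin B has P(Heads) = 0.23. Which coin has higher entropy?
A

For binary distributions, entropy is maximized at p=0.5 and decreases as p moves toward 0 or 1.

H(A) = H(0.47) = 0.9974 bits
H(B) = H(0.23) = 0.7780 bits

Distribution A (p=0.47) is closer to uniform (p=0.5), so it has higher entropy.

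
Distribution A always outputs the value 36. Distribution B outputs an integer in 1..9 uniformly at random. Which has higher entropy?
B

A is deterministic, so H(A) = 0. B is uniform over 9 outcomes, so H(B) = log₂(9) = 3.170 bits. Any distribution with genuine randomness has higher entropy than a deterministic one.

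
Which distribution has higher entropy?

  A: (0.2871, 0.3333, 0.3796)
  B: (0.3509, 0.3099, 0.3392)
B

Both distributions are close to uniform, making this a harder comparison.

H(A) = 1.5757 bits
H(B) = 1.5830 bits

The distribution closer to uniform has higher entropy.
Answer: B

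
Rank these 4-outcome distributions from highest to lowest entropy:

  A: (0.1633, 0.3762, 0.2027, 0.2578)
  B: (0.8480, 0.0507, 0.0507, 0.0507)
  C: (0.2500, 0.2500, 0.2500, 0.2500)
C > A > B

Key insight: Entropy is maximized by uniform distributions and minimized by concentrated distributions.

- Uniform distributions have maximum entropy log₂(4) = 2.0000 bits
- The more "peaked" or concentrated a distribution, the lower its entropy

Entropies:
  H(A) = 1.9284 bits
  H(B) = 0.8557 bits
  H(C) = 2.0000 bits

Ranking: C > A > B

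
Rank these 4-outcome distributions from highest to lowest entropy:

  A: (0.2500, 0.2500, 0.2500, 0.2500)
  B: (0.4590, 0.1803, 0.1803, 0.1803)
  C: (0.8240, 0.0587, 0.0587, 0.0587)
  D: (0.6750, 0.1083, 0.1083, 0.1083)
A > B > D > C

Key insight: Entropy is maximized by uniform distributions and minimized by concentrated distributions.

Entropies:
  H(A) = 2.0000 bits
  H(B) = 1.8526 bits
  H(C) = 0.9502 bits
  H(D) = 1.4248 bits

Ranking: A > B > D > C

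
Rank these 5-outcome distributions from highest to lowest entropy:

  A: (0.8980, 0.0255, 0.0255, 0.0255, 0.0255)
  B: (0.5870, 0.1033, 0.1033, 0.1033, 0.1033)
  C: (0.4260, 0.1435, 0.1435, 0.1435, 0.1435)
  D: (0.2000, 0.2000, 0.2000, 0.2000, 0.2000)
D > C > B > A

Key insight: Entropy is maximized by uniform distributions and minimized by concentrated distributions.

Entropies:
  H(A) = 0.6793 bits
  H(B) = 1.8040 bits
  H(C) = 2.1321 bits
  H(D) = 2.3219 bits

Ranking: D > C > B > A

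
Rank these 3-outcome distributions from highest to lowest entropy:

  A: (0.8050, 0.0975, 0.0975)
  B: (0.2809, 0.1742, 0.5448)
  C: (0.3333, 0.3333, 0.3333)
C > B > A

Key insight: Entropy is maximized by uniform distributions and minimized by concentrated distributions.

- Uniform distributions have maximum entropy log₂(3) = 1.5850 bits
- The more "peaked" or concentrated a distribution, the lower its entropy

Entropies:
  H(A) = 0.9068 bits
  H(B) = 1.4311 bits
  H(C) = 1.5850 bits

Ranking: C > B > A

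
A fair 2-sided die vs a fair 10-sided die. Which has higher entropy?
10-sided die

Both are uniform distributions; for uniform over n outcomes, H = log₂(n). H(2-sided) = log₂(2) = 1.000 bits and H(10-sided) = log₂(10) = 3.322 bits. More outcomes in a uniform distribution means higher entropy.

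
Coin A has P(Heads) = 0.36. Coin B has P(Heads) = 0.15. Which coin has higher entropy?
A

For binary distributions, entropy is maximized at p=0.5 and decreases as p moves toward 0 or 1.

H(A) = H(0.36) = 0.9427 bits
H(B) = H(0.15) = 0.6098 bits

Distribution A (p=0.36) is closer to uniform (p=0.5), so it has higher entropy.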